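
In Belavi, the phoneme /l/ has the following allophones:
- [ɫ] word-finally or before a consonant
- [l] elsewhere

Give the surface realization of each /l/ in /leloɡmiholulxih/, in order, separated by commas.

[l], [l], [l], [ɫ]

Occurrence 1 (position 1): no conditioning environment matches → elsewhere allophone [l].
Occurrence 2 (position 3): no conditioning environment matches → elsewhere allophone [l].
Occurrence 3 (position 10): no conditioning environment matches → elsewhere allophone [l].
Occurrence 4 (position 12): word-finally or before a consonant → [ɫ].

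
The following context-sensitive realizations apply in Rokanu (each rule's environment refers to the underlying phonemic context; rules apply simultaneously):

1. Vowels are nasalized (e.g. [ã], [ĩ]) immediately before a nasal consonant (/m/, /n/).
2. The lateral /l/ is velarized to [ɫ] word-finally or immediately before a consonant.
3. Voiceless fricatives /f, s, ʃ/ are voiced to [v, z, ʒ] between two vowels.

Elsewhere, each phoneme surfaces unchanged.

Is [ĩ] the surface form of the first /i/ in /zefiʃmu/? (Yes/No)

No

/i/ (between /f/ and /ʃ/) is in the target of rule 1 but the environment (before a nasal consonant) is not met → [i].
The actual realization is [i], not [ĩ].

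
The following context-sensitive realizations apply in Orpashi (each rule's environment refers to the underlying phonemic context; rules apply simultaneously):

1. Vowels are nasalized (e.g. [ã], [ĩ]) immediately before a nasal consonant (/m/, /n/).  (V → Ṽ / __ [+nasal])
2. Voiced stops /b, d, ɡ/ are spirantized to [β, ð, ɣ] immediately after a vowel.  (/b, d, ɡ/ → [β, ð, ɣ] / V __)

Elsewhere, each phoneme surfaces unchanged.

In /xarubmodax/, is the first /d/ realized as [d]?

No

Rule 2 applies to /d/ (between /o/ and /a/: immediately after a vowel) → [ð].
The actual realization is [ð], not [d].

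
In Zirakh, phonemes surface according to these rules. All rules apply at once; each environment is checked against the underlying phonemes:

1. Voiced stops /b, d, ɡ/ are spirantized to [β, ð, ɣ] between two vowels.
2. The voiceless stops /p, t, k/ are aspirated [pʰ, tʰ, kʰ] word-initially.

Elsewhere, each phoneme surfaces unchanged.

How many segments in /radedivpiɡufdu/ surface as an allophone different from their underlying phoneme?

3

Segments that undergo a rule: /d/ → [ð] (rule 1); /d/ → [ð] (rule 1); /ɡ/ → [ɣ] (rule 1).
All other segments surface unchanged.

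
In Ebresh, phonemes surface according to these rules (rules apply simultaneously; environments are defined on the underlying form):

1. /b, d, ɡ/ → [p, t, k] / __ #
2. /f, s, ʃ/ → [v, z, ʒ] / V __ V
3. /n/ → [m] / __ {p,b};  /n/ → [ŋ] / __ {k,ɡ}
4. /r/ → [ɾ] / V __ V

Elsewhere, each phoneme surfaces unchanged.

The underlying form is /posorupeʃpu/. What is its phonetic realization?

/p/ (word-initial): no rule targets it → [p].
/o/ — not in any rule's target class → [o].
/s/ meets the environment for rule 2 (between two vowels) → [z].
/o/ (between /s/ and /r/): no rule targets it → [o].
/r/ (between /o/ and /u/): between two vowels, so rule 4 applies → [ɾ].
/u/ stays [u].
/p/ — not in any rule's target class → [p].
/e/ — not in any rule's target class → [e].
/ʃ/ (between /e/ and /p/): rule 2 targets it, but not between two vowels → unchanged [ʃ].
/p/ (between /ʃ/ and /u/) is unaffected → [p].
/u/ (word-final) is unaffected → [u].

[pozoɾupeʃpu]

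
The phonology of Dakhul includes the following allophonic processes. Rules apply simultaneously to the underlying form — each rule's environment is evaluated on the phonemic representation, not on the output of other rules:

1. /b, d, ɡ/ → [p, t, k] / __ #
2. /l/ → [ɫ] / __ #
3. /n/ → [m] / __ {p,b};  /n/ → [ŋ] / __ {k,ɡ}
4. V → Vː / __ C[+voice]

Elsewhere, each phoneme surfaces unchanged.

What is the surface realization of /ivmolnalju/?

/i/ — word-initial, before a voiced consonant — surfaces as [iː] (rule 4).
/v/ — not in any rule's target class → [v].
/m/ — not in any rule's target class → [m].
Rule 4 applies to /o/ (between /m/ and /l/: before a voiced consonant) → [oː].
/l/ — between /o/ and /n/; rule 2 does not apply here → [l].
/n/ (between /l/ and /a/): rule 3 targets it, but not before a labial or velar stop → unchanged [n].
Rule 4 applies to /a/ (between /n/ and /l/: before a voiced consonant) → [aː].
/l/ — between /a/ and /j/; rule 2 does not apply here → [l].
/j/ — not in any rule's target class → [j].
/u/ (word-final): rule 4 targets it, but not before a voiced consonant → unchanged [u].

[iːvmoːlnaːlju]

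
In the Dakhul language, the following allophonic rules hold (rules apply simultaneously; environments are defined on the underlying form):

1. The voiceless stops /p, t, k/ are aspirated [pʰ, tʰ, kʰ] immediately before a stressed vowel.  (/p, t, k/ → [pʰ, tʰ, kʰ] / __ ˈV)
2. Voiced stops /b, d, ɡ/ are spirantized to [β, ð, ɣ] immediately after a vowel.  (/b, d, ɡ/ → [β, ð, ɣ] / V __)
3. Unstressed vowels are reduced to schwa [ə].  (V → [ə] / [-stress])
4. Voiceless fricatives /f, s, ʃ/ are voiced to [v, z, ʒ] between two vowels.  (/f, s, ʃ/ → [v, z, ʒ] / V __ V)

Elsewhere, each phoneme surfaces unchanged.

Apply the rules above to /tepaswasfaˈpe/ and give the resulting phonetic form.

/t/ (word-initial) is in the target of rule 1 but the environment (immediately before a stressed vowel) is not met → [t].
/e/ (between /t/ and /p/) occurs in an unstressed syllable → [ə] by rule 3.
/p/ (between /e/ and /a/): rule 1 targets it, but not immediately before a stressed vowel → unchanged [p].
/a/ meets the environment for rule 3 (in an unstressed syllable) → [ə].
/s/ (between /a/ and /w/) is in the target of rule 4 but the environment (between two vowels) is not met → [s].
/w/ (between /s/ and /a/) is unaffected → [w].
/a/ (between /w/ and /s/): in an unstressed syllable, so rule 3 applies → [ə].
/s/ — between /a/ and /f/; rule 4 does not apply here → [s].
/f/ (between /s/ and /a/) fails the environment for rule 4, so it stays [f].
Rule 3 applies to /a/ (between /f/ and /p/: in an unstressed syllable) → [ə].
/p/ — between /a/ and /e/, immediately before a stressed vowel — surfaces as [pʰ] (rule 1).
/e/ (word-final) is in the target of rule 3 but the environment (in an unstressed syllable) is not met → [e].

[təpəswəsfəˈpʰe]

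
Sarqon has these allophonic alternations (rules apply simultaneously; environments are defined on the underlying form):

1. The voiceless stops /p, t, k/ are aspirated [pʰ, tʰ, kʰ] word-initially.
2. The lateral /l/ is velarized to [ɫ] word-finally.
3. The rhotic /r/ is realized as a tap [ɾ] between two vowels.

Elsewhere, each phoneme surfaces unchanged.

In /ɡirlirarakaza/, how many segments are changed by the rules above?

2

Segments that undergo a rule: /r/ → [ɾ] (rule 3); /r/ → [ɾ] (rule 3).
All other segments surface unchanged.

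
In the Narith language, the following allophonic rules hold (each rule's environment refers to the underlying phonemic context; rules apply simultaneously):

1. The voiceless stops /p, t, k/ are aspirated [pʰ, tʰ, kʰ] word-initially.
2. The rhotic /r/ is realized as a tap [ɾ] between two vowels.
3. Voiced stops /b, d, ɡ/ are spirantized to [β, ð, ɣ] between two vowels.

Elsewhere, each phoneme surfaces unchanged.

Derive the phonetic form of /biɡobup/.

/b/ (word-initial) fails the environment for rule 3, so it stays [b].
/i/ (between /b/ and /ɡ/): no rule targets it → [i].
/ɡ/ — between /i/ and /o/, between two vowels — surfaces as [ɣ] (rule 3).
/o/ stays [o].
/b/ (between /o/ and /u/) occurs between two vowels → [β] by rule 3.
/u/ (between /b/ and /p/) is unaffected → [u].
/p/ (word-final): rule 1 targets it, but not word-initially → unchanged [p].

[biɣoβup]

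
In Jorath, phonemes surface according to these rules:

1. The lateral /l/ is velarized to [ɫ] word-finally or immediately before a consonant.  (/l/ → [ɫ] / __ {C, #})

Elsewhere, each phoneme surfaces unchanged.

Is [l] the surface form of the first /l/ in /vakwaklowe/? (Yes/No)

Yes

/l/ (between /k/ and /o/) fails the environment for rule 1, so it stays [l].
The actual realization is [l], which matches [l].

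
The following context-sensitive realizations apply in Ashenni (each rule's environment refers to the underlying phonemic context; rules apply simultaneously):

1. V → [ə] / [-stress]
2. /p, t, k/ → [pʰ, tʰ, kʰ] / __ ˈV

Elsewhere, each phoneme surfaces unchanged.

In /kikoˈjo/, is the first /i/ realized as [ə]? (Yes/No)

Yes

/i/ meets the environment for rule 1 (in an unstressed syllable) → [ə].
The actual realization is [ə], which matches [ə].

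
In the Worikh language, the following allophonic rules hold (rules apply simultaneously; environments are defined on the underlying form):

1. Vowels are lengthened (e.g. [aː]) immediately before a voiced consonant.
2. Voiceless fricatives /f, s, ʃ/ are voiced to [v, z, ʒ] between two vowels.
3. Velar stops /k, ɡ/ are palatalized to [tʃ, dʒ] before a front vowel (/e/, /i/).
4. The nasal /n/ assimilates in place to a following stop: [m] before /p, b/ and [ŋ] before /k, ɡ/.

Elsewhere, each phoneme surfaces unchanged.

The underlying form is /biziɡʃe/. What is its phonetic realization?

[biːziːɡʃe]

/b/ (word-initial) is unaffected → [b].
Rule 1 applies to /i/ (between /b/ and /z/: before a voiced consonant) → [iː].
/z/ stays [z].
Rule 1 applies to /i/ (between /z/ and /ɡ/: before a voiced consonant) → [iː].
/ɡ/ (between /i/ and /ʃ/): rule 3 targets it, but not before a front vowel → unchanged [ɡ].
/ʃ/ — between /ɡ/ and /e/; rule 2 does not apply here → [ʃ].
/e/ (word-final): rule 1 targets it, but not before a voiced consonant → unchanged [e].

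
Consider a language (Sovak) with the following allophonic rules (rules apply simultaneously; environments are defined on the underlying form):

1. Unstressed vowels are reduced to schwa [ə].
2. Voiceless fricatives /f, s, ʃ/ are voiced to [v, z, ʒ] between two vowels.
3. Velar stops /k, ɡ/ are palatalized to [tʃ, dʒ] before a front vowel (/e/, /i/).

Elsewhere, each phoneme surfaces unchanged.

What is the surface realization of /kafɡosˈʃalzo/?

[kəfɡəsˈʃalzə]

/k/ (word-initial) is in the target of rule 3 but the environment (before a front vowel) is not met → [k].
/a/ (between /k/ and /f/) occurs in an unstressed syllable → [ə] by rule 1.
/f/ (between /a/ and /ɡ/) fails the environment for rule 2, so it stays [f].
/ɡ/ (between /f/ and /o/) fails the environment for rule 3, so it stays [ɡ].
/o/ — between /ɡ/ and /s/, in an unstressed syllable — surfaces as [ə] (rule 1).
/s/ (between /o/ and /ʃ/) is in the target of rule 2 but the environment (between two vowels) is not met → [s].
/ʃ/ — between /s/ and /a/; rule 2 does not apply here → [ʃ].
/a/ (between /ʃ/ and /l/) is in the target of rule 1 but the environment (in an unstressed syllable) is not met → [a].
/l/ stays [l].
/z/ stays [z].
Rule 1 applies to /o/ (word-final: in an unstressed syllable) → [ə].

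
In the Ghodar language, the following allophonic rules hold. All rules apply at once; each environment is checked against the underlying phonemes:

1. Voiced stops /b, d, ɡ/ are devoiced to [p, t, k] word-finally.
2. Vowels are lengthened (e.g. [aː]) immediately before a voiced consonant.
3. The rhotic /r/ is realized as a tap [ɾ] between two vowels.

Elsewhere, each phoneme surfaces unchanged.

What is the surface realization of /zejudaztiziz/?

/e/ meets the environment for rule 2 (before a voiced consonant) → [eː].
Rule 2 applies to /u/ (between /j/ and /d/: before a voiced consonant) → [uː].
/d/ — between /u/ and /a/; rule 1 does not apply here → [d].
/a/ (between /d/ and /z/): before a voiced consonant, so rule 2 applies → [aː].
/i/ — between /t/ and /z/, before a voiced consonant — surfaces as [iː] (rule 2).
/i/ (between /z/ and /z/): before a voiced consonant, so rule 2 applies → [iː].

[zeːjuːdaːztiːziːz]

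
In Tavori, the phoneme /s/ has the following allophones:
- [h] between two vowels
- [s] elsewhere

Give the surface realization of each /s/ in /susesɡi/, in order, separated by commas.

[s], [h], [s]

Occurrence 1 (position 1): no conditioning environment matches → elsewhere allophone [s].
Occurrence 2 (position 3): between two vowels → [h].
Occurrence 3 (position 5): no conditioning environment matches → elsewhere allophone [s].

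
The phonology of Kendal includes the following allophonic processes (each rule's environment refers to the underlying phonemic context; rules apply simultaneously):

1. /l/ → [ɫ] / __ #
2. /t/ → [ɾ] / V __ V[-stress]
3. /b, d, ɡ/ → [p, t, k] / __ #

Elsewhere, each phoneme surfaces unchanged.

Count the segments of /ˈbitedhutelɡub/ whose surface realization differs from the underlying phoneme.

3

Segments that undergo a rule: /t/ → [ɾ] (rule 2); /t/ → [ɾ] (rule 2); /b/ → [p] (rule 3).
All other segments surface unchanged.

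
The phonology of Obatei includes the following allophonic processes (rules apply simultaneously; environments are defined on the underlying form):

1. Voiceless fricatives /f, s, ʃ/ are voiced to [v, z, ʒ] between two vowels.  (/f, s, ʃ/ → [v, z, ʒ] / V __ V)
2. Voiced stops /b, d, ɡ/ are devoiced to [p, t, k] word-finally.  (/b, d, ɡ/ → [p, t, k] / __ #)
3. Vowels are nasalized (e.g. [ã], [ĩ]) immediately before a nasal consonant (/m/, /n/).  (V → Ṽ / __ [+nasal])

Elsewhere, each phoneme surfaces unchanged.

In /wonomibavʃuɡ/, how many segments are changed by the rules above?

Segments that undergo a rule: /o/ → [õ] (rule 3); /o/ → [õ] (rule 3); /ɡ/ → [k] (rule 2).
All other segments surface unchanged.

3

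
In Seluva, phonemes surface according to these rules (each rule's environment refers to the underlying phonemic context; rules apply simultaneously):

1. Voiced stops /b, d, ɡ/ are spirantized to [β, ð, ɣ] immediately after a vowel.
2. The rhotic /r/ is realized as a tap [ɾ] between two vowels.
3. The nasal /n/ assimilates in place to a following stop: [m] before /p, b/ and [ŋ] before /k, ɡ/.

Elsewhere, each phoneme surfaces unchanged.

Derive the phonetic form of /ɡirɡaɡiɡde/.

/ɡ/ (word-initial): rule 1 targets it, but not immediately after a vowel → unchanged [ɡ].
/i/ (between /ɡ/ and /r/) is unaffected → [i].
/r/ — between /i/ and /ɡ/; rule 2 does not apply here → [r].
/ɡ/ (between /r/ and /a/) is in the target of rule 1 but the environment (immediately after a vowel) is not met → [ɡ].
/a/ (between /ɡ/ and /ɡ/): no rule targets it → [a].
/ɡ/ — between /a/ and /i/, immediately after a vowel — surfaces as [ɣ] (rule 1).
/i/ stays [i].
Rule 1 applies to /ɡ/ (between /i/ and /d/: immediately after a vowel) → [ɣ].
/d/ (between /ɡ/ and /e/) fails the environment for rule 1, so it stays [d].
/e/ (word-final) is unaffected → [e].

[ɡirɡaɣiɣde]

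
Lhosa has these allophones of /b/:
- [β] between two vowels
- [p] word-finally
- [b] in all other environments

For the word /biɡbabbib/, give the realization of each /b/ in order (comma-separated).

[b], [b], [b], [b], [p]

Occurrence 1 (position 1): no conditioning environment matches → elsewhere allophone [b].
Occurrence 2 (position 4): no conditioning environment matches → elsewhere allophone [b].
Occurrence 3 (position 6): no conditioning environment matches → elsewhere allophone [b].
Occurrence 4 (position 7): no conditioning environment matches → elsewhere allophone [b].
Occurrence 5 (position 9): word-finally → [p].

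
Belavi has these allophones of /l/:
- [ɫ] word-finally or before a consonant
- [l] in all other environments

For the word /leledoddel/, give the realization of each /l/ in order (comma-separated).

[l], [l], [ɫ]

Occurrence 1 (position 1): no conditioning environment matches → elsewhere allophone [l].
Occurrence 2 (position 3): no conditioning environment matches → elsewhere allophone [l].
Occurrence 3 (position 10): word-finally or before a consonant → [ɫ].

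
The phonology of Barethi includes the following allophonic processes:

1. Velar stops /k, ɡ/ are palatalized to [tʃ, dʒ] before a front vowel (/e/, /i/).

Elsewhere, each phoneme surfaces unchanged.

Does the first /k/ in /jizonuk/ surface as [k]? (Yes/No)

/k/ (word-final) is in the target of rule 1 but the environment (before a front vowel) is not met → [k].
The actual realization is [k], which matches [k].

Yes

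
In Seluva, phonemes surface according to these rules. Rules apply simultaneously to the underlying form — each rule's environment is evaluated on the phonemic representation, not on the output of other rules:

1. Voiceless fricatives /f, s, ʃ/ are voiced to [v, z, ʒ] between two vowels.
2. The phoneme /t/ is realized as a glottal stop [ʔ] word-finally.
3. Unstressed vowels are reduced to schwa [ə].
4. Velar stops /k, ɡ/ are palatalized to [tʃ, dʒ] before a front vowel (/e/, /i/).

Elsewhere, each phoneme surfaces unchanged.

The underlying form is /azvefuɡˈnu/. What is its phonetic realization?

[əzvəvəɡˈnu]

/a/ (word-initial) occurs in an unstressed syllable → [ə] by rule 3.
/e/ — between /v/ and /f/, in an unstressed syllable — surfaces as [ə] (rule 3).
/f/ (between /e/ and /u/): between two vowels, so rule 1 applies → [v].
/u/ — between /f/ and /ɡ/, in an unstressed syllable — surfaces as [ə] (rule 3).
/ɡ/ (between /u/ and /n/): rule 4 targets it, but not before a front vowel → unchanged [ɡ].
/u/ (word-final) fails the environment for rule 3, so it stays [u].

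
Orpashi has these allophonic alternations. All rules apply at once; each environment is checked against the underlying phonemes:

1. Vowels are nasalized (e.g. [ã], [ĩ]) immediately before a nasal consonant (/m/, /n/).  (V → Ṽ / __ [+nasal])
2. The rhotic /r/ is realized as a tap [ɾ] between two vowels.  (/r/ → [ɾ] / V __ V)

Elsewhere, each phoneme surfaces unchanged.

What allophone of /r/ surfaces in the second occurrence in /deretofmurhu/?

[r]

/r/ (between /u/ and /h/): rule 2 targets it, but not between two vowels → unchanged [r].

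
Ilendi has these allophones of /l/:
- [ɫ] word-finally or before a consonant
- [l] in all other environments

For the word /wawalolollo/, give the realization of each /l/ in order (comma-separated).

Occurrence 1 (position 5): no conditioning environment matches → elsewhere allophone [l].
Occurrence 2 (position 7): no conditioning environment matches → elsewhere allophone [l].
Occurrence 3 (position 9): word-finally or before a consonant → [ɫ].
Occurrence 4 (position 10): no conditioning environment matches → elsewhere allophone [l].

[l], [l], [ɫ], [l]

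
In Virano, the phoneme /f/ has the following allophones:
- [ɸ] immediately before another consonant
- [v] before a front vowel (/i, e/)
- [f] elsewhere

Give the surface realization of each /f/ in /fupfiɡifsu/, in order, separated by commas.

Occurrence 1 (position 1): no conditioning environment matches → elsewhere allophone [f].
Occurrence 2 (position 4): before a front vowel (/i, e/) → [v].
Occurrence 3 (position 8): immediately before another consonant → [ɸ].

[f], [v], [ɸ]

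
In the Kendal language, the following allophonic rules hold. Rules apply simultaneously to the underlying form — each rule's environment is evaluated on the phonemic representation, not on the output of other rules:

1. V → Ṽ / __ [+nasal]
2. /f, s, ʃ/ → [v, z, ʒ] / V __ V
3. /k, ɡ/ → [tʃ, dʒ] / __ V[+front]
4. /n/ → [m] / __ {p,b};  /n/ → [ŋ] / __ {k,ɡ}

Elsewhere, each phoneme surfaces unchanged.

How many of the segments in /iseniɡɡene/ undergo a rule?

4

Segments that undergo a rule: /s/ → [z] (rule 2); /e/ → [ẽ] (rule 1); /ɡ/ → [dʒ] (rule 3); /e/ → [ẽ] (rule 1).
All other segments surface unchanged.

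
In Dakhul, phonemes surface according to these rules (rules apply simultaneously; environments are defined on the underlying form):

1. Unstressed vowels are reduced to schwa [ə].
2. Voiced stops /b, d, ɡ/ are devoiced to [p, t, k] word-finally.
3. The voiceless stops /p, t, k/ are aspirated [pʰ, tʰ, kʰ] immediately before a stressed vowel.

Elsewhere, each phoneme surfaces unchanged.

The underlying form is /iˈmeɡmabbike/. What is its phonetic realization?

[əˈmeɡməbbəkə]

/i/ — word-initial, in an unstressed syllable — surfaces as [ə] (rule 1).
/e/ — between /m/ and /ɡ/; rule 1 does not apply here → [e].
/ɡ/ (between /e/ and /m/) fails the environment for rule 2, so it stays [ɡ].
/a/ (between /m/ and /b/): in an unstressed syllable, so rule 1 applies → [ə].
/b/ — between /a/ and /b/; rule 2 does not apply here → [b].
/b/ (between /b/ and /i/): rule 2 targets it, but not word-finally → unchanged [b].
/i/ meets the environment for rule 1 (in an unstressed syllable) → [ə].
/k/ — between /i/ and /e/; rule 3 does not apply here → [k].
Rule 1 applies to /e/ (word-final: in an unstressed syllable) → [ə].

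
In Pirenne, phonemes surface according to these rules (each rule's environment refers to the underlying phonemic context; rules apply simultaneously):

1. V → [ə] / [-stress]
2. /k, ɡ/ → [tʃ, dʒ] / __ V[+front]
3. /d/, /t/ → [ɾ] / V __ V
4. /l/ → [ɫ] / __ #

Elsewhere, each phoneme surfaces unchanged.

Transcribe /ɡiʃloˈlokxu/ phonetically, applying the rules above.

[dʒəʃləˈlokxə]

/ɡ/ meets the environment for rule 2 (before a front vowel) → [dʒ].
/i/ — between /ɡ/ and /ʃ/, in an unstressed syllable — surfaces as [ə] (rule 1).
/ʃ/ — not in any rule's target class → [ʃ].
/l/ (between /ʃ/ and /o/) fails the environment for rule 4, so it stays [l].
/o/ (between /l/ and /l/): in an unstressed syllable, so rule 1 applies → [ə].
/l/ (between /o/ and /o/) fails the environment for rule 4, so it stays [l].
/o/ (between /l/ and /k/) fails the environment for rule 1, so it stays [o].
/k/ (between /o/ and /x/) is in the target of rule 2 but the environment (before a front vowel) is not met → [k].
/x/ stays [x].
/u/ meets the environment for rule 1 (in an unstressed syllable) → [ə].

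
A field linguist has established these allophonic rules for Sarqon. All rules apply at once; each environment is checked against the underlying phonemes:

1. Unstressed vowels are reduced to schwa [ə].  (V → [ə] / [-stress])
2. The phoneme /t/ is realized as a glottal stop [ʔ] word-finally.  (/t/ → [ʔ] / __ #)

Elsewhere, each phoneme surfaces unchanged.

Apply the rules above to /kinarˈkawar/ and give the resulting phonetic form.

[kənərˈkawər]

/k/ stays [k].
/i/ — between /k/ and /n/, in an unstressed syllable — surfaces as [ə] (rule 1).
/n/ — not in any rule's target class → [n].
Rule 1 applies to /a/ (between /n/ and /r/: in an unstressed syllable) → [ə].
/r/ (between /a/ and /k/): no rule targets it → [r].
/k/ (between /r/ and /a/): no rule targets it → [k].
/a/ (between /k/ and /w/) is in the target of rule 1 but the environment (in an unstressed syllable) is not met → [a].
/w/ (between /a/ and /a/) is unaffected → [w].
/a/ — between /w/ and /r/, in an unstressed syllable — surfaces as [ə] (rule 1).
/r/ (word-final): no rule targets it → [r].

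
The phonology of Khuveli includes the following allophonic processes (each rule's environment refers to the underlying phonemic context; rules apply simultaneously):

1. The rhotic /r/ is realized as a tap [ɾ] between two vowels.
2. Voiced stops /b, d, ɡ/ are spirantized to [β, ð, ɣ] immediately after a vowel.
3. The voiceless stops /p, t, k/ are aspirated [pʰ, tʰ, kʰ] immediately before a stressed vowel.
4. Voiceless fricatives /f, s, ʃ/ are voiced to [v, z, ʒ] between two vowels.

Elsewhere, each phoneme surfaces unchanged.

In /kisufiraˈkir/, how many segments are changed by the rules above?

Segments that undergo a rule: /s/ → [z] (rule 4); /f/ → [v] (rule 4); /r/ → [ɾ] (rule 1); /k/ → [kʰ] (rule 3).
All other segments surface unchanged.

4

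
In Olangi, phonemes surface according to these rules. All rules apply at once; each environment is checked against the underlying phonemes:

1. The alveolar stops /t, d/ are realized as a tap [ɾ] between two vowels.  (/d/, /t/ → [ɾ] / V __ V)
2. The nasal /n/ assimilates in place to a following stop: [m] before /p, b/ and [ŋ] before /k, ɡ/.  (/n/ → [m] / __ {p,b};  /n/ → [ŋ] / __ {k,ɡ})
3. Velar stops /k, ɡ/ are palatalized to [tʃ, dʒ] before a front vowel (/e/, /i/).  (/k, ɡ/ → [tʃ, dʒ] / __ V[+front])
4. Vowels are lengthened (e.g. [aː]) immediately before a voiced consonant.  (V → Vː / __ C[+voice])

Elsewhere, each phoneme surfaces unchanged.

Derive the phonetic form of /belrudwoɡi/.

/b/ — not in any rule's target class → [b].
/e/ (between /b/ and /l/): before a voiced consonant, so rule 4 applies → [eː].
/l/ (between /e/ and /r/) is unaffected → [l].
/r/ (between /l/ and /u/): no rule targets it → [r].
/u/ (between /r/ and /d/) occurs before a voiced consonant → [uː] by rule 4.
/d/ (between /u/ and /w/) is in the target of rule 1 but the environment (between two vowels) is not met → [d].
/w/ (between /d/ and /o/) is unaffected → [w].
/o/ (between /w/ and /ɡ/) occurs before a voiced consonant → [oː] by rule 4.
/ɡ/ (between /o/ and /i/): before a front vowel, so rule 3 applies → [dʒ].
/i/ (word-final): rule 4 targets it, but not before a voiced consonant → unchanged [i].

[beːlruːdwoːdʒi]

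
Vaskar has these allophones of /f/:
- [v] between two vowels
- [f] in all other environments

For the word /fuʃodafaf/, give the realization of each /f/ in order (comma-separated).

Occurrence 1 (position 1): no conditioning environment matches → elsewhere allophone [f].
Occurrence 2 (position 7): between two vowels → [v].
Occurrence 3 (position 9): no conditioning environment matches → elsewhere allophone [f].

[f], [v], [f]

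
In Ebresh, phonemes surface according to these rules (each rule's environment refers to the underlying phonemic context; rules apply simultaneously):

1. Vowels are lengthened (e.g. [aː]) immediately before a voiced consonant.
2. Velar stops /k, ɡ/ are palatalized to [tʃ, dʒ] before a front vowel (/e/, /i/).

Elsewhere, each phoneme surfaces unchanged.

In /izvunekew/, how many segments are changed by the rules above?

Segments that undergo a rule: /i/ → [iː] (rule 1); /u/ → [uː] (rule 1); /k/ → [tʃ] (rule 2); /e/ → [eː] (rule 1).
All other segments surface unchanged.

4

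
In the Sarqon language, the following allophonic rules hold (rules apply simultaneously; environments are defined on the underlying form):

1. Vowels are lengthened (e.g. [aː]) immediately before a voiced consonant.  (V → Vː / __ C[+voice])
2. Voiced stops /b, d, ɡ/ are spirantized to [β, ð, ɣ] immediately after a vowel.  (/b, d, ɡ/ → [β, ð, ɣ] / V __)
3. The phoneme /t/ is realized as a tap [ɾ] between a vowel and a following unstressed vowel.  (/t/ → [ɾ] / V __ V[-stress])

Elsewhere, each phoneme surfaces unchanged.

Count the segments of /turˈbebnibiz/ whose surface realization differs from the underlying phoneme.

6

Segments that undergo a rule: /u/ → [uː] (rule 1); /e/ → [eː] (rule 1); /b/ → [β] (rule 2); /i/ → [iː] (rule 1); /b/ → [β] (rule 2); /i/ → [iː] (rule 1).
All other segments surface unchanged.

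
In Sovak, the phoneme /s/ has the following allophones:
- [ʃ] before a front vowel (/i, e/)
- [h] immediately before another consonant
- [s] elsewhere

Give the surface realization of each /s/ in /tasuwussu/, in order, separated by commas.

[s], [h], [s]

Occurrence 1 (position 3): no conditioning environment matches → elsewhere allophone [s].
Occurrence 2 (position 7): immediately before another consonant → [h].
Occurrence 3 (position 8): no conditioning environment matches → elsewhere allophone [s].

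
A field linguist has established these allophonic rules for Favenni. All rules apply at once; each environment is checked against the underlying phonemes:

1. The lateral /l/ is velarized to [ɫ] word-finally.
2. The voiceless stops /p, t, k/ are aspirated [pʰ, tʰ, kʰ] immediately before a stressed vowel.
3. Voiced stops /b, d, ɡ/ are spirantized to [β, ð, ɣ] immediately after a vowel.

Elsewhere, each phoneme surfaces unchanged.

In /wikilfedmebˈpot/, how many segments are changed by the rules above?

3

Segments that undergo a rule: /d/ → [ð] (rule 3); /b/ → [β] (rule 3); /p/ → [pʰ] (rule 2).
All other segments surface unchanged.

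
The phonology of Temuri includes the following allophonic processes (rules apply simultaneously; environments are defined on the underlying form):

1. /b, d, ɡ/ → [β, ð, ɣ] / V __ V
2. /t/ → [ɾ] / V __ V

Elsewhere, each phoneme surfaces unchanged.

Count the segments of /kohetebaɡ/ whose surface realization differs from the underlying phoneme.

Segments that undergo a rule: /t/ → [ɾ] (rule 2); /b/ → [β] (rule 1).
All other segments surface unchanged.

2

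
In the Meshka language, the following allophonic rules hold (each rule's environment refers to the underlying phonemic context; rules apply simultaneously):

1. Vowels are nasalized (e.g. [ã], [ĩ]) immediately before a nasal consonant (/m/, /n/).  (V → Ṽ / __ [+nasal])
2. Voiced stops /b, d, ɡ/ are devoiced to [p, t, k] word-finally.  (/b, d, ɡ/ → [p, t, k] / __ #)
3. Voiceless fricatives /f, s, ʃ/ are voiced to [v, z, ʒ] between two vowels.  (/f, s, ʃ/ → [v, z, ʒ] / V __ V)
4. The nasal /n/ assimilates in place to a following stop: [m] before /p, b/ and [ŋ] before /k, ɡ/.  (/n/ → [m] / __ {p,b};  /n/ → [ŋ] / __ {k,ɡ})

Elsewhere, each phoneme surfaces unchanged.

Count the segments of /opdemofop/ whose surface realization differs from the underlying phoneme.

2

Segments that undergo a rule: /e/ → [ẽ] (rule 1); /f/ → [v] (rule 3).
All other segments surface unchanged.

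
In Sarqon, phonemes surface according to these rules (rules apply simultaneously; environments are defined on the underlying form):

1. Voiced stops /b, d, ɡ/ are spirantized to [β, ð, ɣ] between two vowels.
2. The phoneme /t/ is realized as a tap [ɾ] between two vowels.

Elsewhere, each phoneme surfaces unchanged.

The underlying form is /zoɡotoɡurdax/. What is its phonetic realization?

/z/ (word-initial) is unaffected → [z].
/o/ (between /z/ and /ɡ/): no rule targets it → [o].
Rule 1 applies to /ɡ/ (between /o/ and /o/: between two vowels) → [ɣ].
/o/ (between /ɡ/ and /t/): no rule targets it → [o].
/t/ (between /o/ and /o/) occurs between two vowels → [ɾ] by rule 2.
/o/ (between /t/ and /ɡ/): no rule targets it → [o].
/ɡ/ (between /o/ and /u/): between two vowels, so rule 1 applies → [ɣ].
/u/ — not in any rule's target class → [u].
/r/ (between /u/ and /d/) is unaffected → [r].
/d/ (between /r/ and /a/) fails the environment for rule 1, so it stays [d].
/a/ (between /d/ and /x/): no rule targets it → [a].
/x/ (word-final) is unaffected → [x].

[zoɣoɾoɣurdax]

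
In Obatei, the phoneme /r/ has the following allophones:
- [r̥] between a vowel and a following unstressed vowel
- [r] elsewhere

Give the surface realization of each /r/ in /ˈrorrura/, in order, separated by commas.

[r], [r], [r], [r̥]

Occurrence 1 (position 1): no conditioning environment matches → elsewhere allophone [r].
Occurrence 2 (position 3): no conditioning environment matches → elsewhere allophone [r].
Occurrence 3 (position 4): no conditioning environment matches → elsewhere allophone [r].
Occurrence 4 (position 6): between a vowel and a following unstressed vowel → [r̥].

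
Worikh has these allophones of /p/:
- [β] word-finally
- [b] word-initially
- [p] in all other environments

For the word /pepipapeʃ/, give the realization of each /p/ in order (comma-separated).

[b], [p], [p], [p]

Occurrence 1 (position 1): word-initially → [b].
Occurrence 2 (position 3): no conditioning environment matches → elsewhere allophone [p].
Occurrence 3 (position 5): no conditioning environment matches → elsewhere allophone [p].
Occurrence 4 (position 7): no conditioning environment matches → elsewhere allophone [p].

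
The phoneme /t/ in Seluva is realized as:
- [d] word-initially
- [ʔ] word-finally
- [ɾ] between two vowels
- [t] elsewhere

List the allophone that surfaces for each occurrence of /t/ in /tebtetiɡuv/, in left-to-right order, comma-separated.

Occurrence 1 (position 1): word-initially → [d].
Occurrence 2 (position 4): no conditioning environment matches → elsewhere allophone [t].
Occurrence 3 (position 6): between two vowels → [ɾ].

[d], [t], [ɾ]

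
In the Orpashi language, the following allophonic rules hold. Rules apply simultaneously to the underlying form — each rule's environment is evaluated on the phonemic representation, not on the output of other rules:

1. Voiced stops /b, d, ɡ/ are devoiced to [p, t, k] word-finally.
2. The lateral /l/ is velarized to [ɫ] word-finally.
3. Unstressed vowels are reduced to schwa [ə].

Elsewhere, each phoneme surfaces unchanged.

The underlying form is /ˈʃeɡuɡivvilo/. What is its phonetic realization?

[ˈʃeɡəɡəvvələ]

/e/ (between /ʃ/ and /ɡ/): rule 3 targets it, but not in an unstressed syllable → unchanged [e].
/ɡ/ (between /e/ and /u/) is in the target of rule 1 but the environment (word-finally) is not met → [ɡ].
/u/ meets the environment for rule 3 (in an unstressed syllable) → [ə].
/ɡ/ — between /u/ and /i/; rule 1 does not apply here → [ɡ].
Rule 3 applies to /i/ (between /ɡ/ and /v/: in an unstressed syllable) → [ə].
/i/ (between /v/ and /l/) occurs in an unstressed syllable → [ə] by rule 3.
/l/ (between /i/ and /o/) fails the environment for rule 2, so it stays [l].
/o/ meets the environment for rule 3 (in an unstressed syllable) → [ə].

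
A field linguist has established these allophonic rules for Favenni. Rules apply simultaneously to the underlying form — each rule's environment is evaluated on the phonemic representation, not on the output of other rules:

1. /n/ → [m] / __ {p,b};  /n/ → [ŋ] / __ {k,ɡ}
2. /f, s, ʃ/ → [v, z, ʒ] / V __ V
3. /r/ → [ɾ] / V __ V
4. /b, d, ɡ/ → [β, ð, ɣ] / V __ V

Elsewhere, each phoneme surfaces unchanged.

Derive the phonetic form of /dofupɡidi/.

/d/ (word-initial): rule 4 targets it, but not between two vowels → unchanged [d].
/o/ — not in any rule's target class → [o].
/f/ meets the environment for rule 2 (between two vowels) → [v].
/u/ (between /f/ and /p/): no rule targets it → [u].
/p/ (between /u/ and /ɡ/) is unaffected → [p].
/ɡ/ (between /p/ and /i/): rule 4 targets it, but not between two vowels → unchanged [ɡ].
/i/ — not in any rule's target class → [i].
/d/ — between /i/ and /i/, between two vowels — surfaces as [ð] (rule 4).
/i/ stays [i].

[dovupɡiði]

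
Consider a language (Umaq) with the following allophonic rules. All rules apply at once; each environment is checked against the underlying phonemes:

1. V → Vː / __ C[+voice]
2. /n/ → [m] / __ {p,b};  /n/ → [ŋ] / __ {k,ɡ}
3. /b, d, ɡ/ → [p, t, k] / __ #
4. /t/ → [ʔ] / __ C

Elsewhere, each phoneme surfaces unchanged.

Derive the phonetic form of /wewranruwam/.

[weːwraːnruːwaːm]

/e/ (between /w/ and /w/): before a voiced consonant, so rule 1 applies → [eː].
/a/ (between /r/ and /n/) occurs before a voiced consonant → [aː] by rule 1.
/n/ (between /a/ and /r/) is in the target of rule 2 but the environment (before a labial or velar stop) is not met → [n].
/u/ (between /r/ and /w/) occurs before a voiced consonant → [uː] by rule 1.
/a/ meets the environment for rule 1 (before a voiced consonant) → [aː].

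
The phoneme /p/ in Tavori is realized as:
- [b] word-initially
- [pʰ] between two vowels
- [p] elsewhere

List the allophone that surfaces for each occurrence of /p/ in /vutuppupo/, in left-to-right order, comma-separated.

Occurrence 1 (position 5): no conditioning environment matches → elsewhere allophone [p].
Occurrence 2 (position 6): no conditioning environment matches → elsewhere allophone [p].
Occurrence 3 (position 8): between two vowels → [pʰ].

[p], [p], [pʰ]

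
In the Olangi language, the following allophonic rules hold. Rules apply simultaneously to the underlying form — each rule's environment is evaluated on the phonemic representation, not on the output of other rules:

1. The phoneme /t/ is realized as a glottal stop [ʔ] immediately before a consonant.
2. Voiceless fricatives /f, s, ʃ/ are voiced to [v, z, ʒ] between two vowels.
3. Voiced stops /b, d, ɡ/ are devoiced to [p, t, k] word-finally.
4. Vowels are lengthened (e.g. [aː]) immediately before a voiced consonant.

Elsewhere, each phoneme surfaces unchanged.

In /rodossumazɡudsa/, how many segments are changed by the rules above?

4

Segments that undergo a rule: /o/ → [oː] (rule 4); /u/ → [uː] (rule 4); /a/ → [aː] (rule 4); /u/ → [uː] (rule 4).
All other segments surface unchanged.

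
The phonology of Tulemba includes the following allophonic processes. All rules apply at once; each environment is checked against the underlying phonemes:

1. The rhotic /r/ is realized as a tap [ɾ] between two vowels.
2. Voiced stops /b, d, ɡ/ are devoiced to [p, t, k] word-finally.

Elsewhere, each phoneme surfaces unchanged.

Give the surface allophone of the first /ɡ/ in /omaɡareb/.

/ɡ/ (between /a/ and /a/) is in the target of rule 2 but the environment (word-finally) is not met → [ɡ].

[ɡ]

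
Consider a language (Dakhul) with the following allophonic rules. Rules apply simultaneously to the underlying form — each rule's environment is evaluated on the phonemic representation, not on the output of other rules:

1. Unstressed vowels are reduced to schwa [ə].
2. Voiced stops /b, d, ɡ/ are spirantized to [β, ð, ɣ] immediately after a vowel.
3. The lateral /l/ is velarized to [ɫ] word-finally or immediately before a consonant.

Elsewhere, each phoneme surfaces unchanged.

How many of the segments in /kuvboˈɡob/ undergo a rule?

4

Segments that undergo a rule: /u/ → [ə] (rule 1); /o/ → [ə] (rule 1); /ɡ/ → [ɣ] (rule 2); /b/ → [β] (rule 2).
All other segments surface unchanged.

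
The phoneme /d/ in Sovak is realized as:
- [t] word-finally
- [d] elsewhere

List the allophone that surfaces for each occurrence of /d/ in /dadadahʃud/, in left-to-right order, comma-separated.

[d], [d], [d], [t]

Occurrence 1 (position 1): no conditioning environment matches → elsewhere allophone [d].
Occurrence 2 (position 3): no conditioning environment matches → elsewhere allophone [d].
Occurrence 3 (position 5): no conditioning environment matches → elsewhere allophone [d].
Occurrence 4 (position 10): word-finally → [t].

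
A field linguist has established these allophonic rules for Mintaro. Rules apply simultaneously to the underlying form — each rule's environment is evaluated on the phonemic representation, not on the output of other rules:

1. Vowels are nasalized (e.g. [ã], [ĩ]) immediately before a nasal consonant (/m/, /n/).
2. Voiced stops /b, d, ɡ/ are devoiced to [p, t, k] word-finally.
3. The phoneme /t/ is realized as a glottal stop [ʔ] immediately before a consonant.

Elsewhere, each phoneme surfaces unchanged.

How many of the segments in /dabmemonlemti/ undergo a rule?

3

Segments that undergo a rule: /e/ → [ẽ] (rule 1); /o/ → [õ] (rule 1); /e/ → [ẽ] (rule 1).
All other segments surface unchanged.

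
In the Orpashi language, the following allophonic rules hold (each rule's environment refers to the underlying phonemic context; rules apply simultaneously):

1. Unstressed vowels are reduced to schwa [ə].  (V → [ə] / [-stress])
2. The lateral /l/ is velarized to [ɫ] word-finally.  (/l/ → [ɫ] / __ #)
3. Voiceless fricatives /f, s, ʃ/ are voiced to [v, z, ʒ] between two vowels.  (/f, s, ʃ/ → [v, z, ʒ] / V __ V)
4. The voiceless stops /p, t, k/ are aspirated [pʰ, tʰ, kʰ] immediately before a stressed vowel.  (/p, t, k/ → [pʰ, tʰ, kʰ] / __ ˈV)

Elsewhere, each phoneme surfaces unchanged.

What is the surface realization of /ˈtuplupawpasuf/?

/t/ (word-initial): immediately before a stressed vowel, so rule 4 applies → [tʰ].
/u/ (between /t/ and /p/): rule 1 targets it, but not in an unstressed syllable → unchanged [u].
/p/ (between /u/ and /l/) is in the target of rule 4 but the environment (immediately before a stressed vowel) is not met → [p].
/l/ (between /p/ and /u/) fails the environment for rule 2, so it stays [l].
/u/ (between /l/ and /p/) occurs in an unstressed syllable → [ə] by rule 1.
/p/ — between /u/ and /a/; rule 4 does not apply here → [p].
Rule 1 applies to /a/ (between /p/ and /w/: in an unstressed syllable) → [ə].
/w/ (between /a/ and /p/): no rule targets it → [w].
/p/ (between /w/ and /a/) is in the target of rule 4 but the environment (immediately before a stressed vowel) is not met → [p].
Rule 1 applies to /a/ (between /p/ and /s/: in an unstressed syllable) → [ə].
/s/ (between /a/ and /u/): between two vowels, so rule 3 applies → [z].
/u/ (between /s/ and /f/): in an unstressed syllable, so rule 1 applies → [ə].
/f/ (word-final) is in the target of rule 3 but the environment (between two vowels) is not met → [f].

[ˈtʰupləpəwpəzəf]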